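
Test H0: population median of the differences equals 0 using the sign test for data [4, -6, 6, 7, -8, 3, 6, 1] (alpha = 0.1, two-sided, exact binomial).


Step 1: Discard zero differences. Original n = 8; n_eff = number of nonzero differences = 8.
Nonzero differences (with sign): +4, -6, +6, +7, -8, +3, +6, +1
Step 2: Count signs: positive = 6, negative = 2.
Step 3: Under H0: P(positive) = 0.5, so the number of positives S ~ Bin(8, 0.5).
Step 4: Two-sided exact p-value = sum of Bin(8,0.5) probabilities at or below the observed probability = 0.289062.
Step 5: alpha = 0.1. fail to reject H0.

n_eff = 8, pos = 6, neg = 2, p = 0.289062, fail to reject H0.


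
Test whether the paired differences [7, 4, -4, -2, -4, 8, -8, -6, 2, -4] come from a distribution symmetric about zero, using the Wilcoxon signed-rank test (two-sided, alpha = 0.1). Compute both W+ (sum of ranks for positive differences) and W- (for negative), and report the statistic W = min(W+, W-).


Step 1: Drop any zero differences (none here) and take |d_i|.
|d| = [7, 4, 4, 2, 4, 8, 8, 6, 2, 4]
Step 2: Midrank |d_i| (ties get averaged ranks).
ranks: |7|->8, |4|->4.5, |4|->4.5, |2|->1.5, |4|->4.5, |8|->9.5, |8|->9.5, |6|->7, |2|->1.5, |4|->4.5
Step 3: Attach original signs; sum ranks with positive sign and with negative sign.
W+ = 8 + 4.5 + 9.5 + 1.5 = 23.5
W- = 4.5 + 1.5 + 4.5 + 9.5 + 7 + 4.5 = 31.5
(Check: W+ + W- = 55 should equal n(n+1)/2 = 55.)
Step 4: Test statistic W = min(W+, W-) = 23.5.
Step 5: Ties in |d|, so use the tie-corrected normal approximation.
        E[W] = n(n+1)/4 = 10*11/4 = 27.5.
        Tie groups: |d|=2 (t=2), |d|=4 (t=4), |d|=8 (t=2); sum(t^3 - t) = 72.
        Var[W] = n(n+1)(2n+1)/24 - sum(t^3-t)/48 = 2310/24 - 72/48 = 94.75.
        z = (W - E[W]) / sqrt(Var[W]) = (23.5 - 27.5) / 9.7340 = -0.4109.
        Two-sided p = 2*Phi(z) = 0.681122.
Step 6: alpha = 0.1. fail to reject H0.

W+ = 23.5, W- = 31.5, W = min = 23.5, p = 0.681122, fail to reject H0.


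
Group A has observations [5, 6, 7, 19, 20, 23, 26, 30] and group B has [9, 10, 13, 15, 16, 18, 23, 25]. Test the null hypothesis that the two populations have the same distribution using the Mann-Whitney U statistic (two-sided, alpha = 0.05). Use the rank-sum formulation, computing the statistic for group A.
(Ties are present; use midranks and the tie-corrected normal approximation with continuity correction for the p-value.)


Step 1: Combine and sort all 16 observations; assign midranks.
sorted (value, group): (5,X), (6,X), (7,X), (9,Y), (10,Y), (13,Y), (15,Y), (16,Y), (18,Y), (19,X), (20,X), (23,X), (23,Y), (25,Y), (26,X), (30,X)
ranks: 5->1, 6->2, 7->3, 9->4, 10->5, 13->6, 15->7, 16->8, 18->9, 19->10, 20->11, 23->12.5, 23->12.5, 25->14, 26->15, 30->16
Step 2: Rank sum for X: R1 = 1 + 2 + 3 + 10 + 11 + 12.5 + 15 + 16 = 70.5.
Step 3: U_X = R1 - n1(n1+1)/2 = 70.5 - 8*9/2 = 70.5 - 36 = 34.5.
       U_Y = n1*n2 - U_X = 64 - 34.5 = 29.5.
Step 4: Ties are present, so use the tie-corrected normal approximation (with continuity correction) for the p-value.
Step 5: p-value = 0.833514; compare to alpha = 0.05. fail to reject H0.

U_X = 34.5, p = 0.833514, fail to reject H0 at alpha = 0.05.


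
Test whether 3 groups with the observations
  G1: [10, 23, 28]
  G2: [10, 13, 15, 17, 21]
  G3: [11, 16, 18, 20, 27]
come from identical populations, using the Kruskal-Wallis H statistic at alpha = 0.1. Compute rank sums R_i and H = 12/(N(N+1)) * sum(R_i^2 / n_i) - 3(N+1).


Step 1: Combine all N = 13 observations and assign midranks.
sorted (value, group, rank): (10,G1,1.5), (10,G2,1.5), (11,G3,3), (13,G2,4), (15,G2,5), (16,G3,6), (17,G2,7), (18,G3,8), (20,G3,9), (21,G2,10), (23,G1,11), (27,G3,12), (28,G1,13)
Step 2: Sum ranks within each group.
R_1 = 25.5 (n_1 = 3)
R_2 = 27.5 (n_2 = 5)
R_3 = 38 (n_3 = 5)
Step 3: H = 12/(N(N+1)) * sum(R_i^2/n_i) - 3(N+1)
     = 12/(13*14) * (25.5^2/3 + 27.5^2/5 + 38^2/5) - 3*14
     = 0.065934 * 656.8 - 42
     = 1.305495.
Step 4: Ties present; correction factor C = 1 - 6/(13^3 - 13) = 0.997253. Corrected H = 1.305495 / 0.997253 = 1.309091.
Step 5: Under H0, H ~ chi^2(2); p-value = 0.519678.
Step 6: alpha = 0.1. fail to reject H0.

H = 1.3091, df = 2, p = 0.519678, fail to reject H0.


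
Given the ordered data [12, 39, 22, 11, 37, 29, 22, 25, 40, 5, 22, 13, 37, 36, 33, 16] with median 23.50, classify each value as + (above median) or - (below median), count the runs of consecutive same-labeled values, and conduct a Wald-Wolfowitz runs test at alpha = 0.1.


Step 1: Compute median = 23.50; label A = above, B = below.
Labels in order: BABBAABAABBBAAAB  (n_A = 8, n_B = 8)
Step 2: Count runs R = 9.
Step 3: Under H0 (random ordering), E[R] = 2*n_A*n_B/(n_A+n_B) + 1 = 2*8*8/16 + 1 = 9.0000.
        Var[R] = 2*n_A*n_B*(2*n_A*n_B - n_A - n_B) / ((n_A+n_B)^2 * (n_A+n_B-1)) = 14336/3840 = 3.7333.
        SD[R] = 1.9322.
Step 4: R = E[R], so z = 0 with no continuity correction.
Step 5: Two-sided p-value via normal approximation = 2*(1 - Phi(|z|)) = 1.000000.
Step 6: alpha = 0.1. fail to reject H0.

R = 9, z = 0.0000, p = 1.000000, fail to reject H0.


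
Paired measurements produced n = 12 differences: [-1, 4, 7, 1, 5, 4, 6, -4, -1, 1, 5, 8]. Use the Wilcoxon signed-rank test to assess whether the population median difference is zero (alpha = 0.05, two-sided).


Step 1: Drop any zero differences (none here) and take |d_i|.
|d| = [1, 4, 7, 1, 5, 4, 6, 4, 1, 1, 5, 8]
Step 2: Midrank |d_i| (ties get averaged ranks).
ranks: |1|->2.5, |4|->6, |7|->11, |1|->2.5, |5|->8.5, |4|->6, |6|->10, |4|->6, |1|->2.5, |1|->2.5, |5|->8.5, |8|->12
Step 3: Attach original signs; sum ranks with positive sign and with negative sign.
W+ = 6 + 11 + 2.5 + 8.5 + 6 + 10 + 2.5 + 8.5 + 12 = 67
W- = 2.5 + 6 + 2.5 = 11
(Check: W+ + W- = 78 should equal n(n+1)/2 = 78.)
Step 4: Test statistic W = min(W+, W-) = 11.
Step 5: Ties in |d|, so use the tie-corrected normal approximation.
        E[W] = n(n+1)/4 = 12*13/4 = 39.
        Tie groups: |d|=1 (t=4), |d|=4 (t=3), |d|=5 (t=2); sum(t^3 - t) = 90.
        Var[W] = n(n+1)(2n+1)/24 - sum(t^3-t)/48 = 3900/24 - 90/48 = 160.625.
        z = (W - E[W]) / sqrt(Var[W]) = (11 - 39) / 12.6738 = -2.2093.
        Two-sided p = 2*Phi(z) = 0.027155.
Step 6: alpha = 0.05. reject H0.

W+ = 67, W- = 11, W = min = 11, p = 0.027155, reject H0.


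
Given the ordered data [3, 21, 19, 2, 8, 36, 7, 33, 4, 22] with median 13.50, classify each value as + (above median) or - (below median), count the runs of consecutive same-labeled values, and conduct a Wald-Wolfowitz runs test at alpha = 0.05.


Step 1: Compute median = 13.50; label A = above, B = below.
Labels in order: BAABBABABA  (n_A = 5, n_B = 5)
Step 2: Count runs R = 8.
Step 3: Under H0 (random ordering), E[R] = 2*n_A*n_B/(n_A+n_B) + 1 = 2*5*5/10 + 1 = 6.0000.
        Var[R] = 2*n_A*n_B*(2*n_A*n_B - n_A - n_B) / ((n_A+n_B)^2 * (n_A+n_B-1)) = 2000/900 = 2.2222.
        SD[R] = 1.4907.
Step 4: Continuity-corrected z = (R - 0.5 - E[R]) / SD[R] = (8 - 0.5 - 6.0000) / 1.4907 = 1.0062.
Step 5: Two-sided p-value via normal approximation = 2*(1 - Phi(|z|)) = 0.314305.
Step 6: alpha = 0.05. fail to reject H0.

R = 8, z = 1.0062, p = 0.314305, fail to reject H0.


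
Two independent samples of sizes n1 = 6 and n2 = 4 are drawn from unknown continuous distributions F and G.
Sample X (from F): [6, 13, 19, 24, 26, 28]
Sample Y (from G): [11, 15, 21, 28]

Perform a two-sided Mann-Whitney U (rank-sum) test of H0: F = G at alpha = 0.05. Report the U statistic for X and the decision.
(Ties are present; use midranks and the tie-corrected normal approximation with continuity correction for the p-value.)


Step 1: Combine and sort all 10 observations; assign midranks.
sorted (value, group): (6,X), (11,Y), (13,X), (15,Y), (19,X), (21,Y), (24,X), (26,X), (28,X), (28,Y)
ranks: 6->1, 11->2, 13->3, 15->4, 19->5, 21->6, 24->7, 26->8, 28->9.5, 28->9.5
Step 2: Rank sum for X: R1 = 1 + 3 + 5 + 7 + 8 + 9.5 = 33.5.
Step 3: U_X = R1 - n1(n1+1)/2 = 33.5 - 6*7/2 = 33.5 - 21 = 12.5.
       U_Y = n1*n2 - U_X = 24 - 12.5 = 11.5.
Step 4: Ties are present, so use the tie-corrected normal approximation (with continuity correction) for the p-value.
Step 5: p-value = 1.000000; compare to alpha = 0.05. fail to reject H0.

U_X = 12.5, p = 1.000000, fail to reject H0 at alpha = 0.05.


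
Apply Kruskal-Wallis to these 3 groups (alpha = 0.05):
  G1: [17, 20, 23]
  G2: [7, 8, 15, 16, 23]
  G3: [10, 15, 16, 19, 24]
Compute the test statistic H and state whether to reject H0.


Step 1: Combine all N = 13 observations and assign midranks.
sorted (value, group, rank): (7,G2,1), (8,G2,2), (10,G3,3), (15,G2,4.5), (15,G3,4.5), (16,G2,6.5), (16,G3,6.5), (17,G1,8), (19,G3,9), (20,G1,10), (23,G1,11.5), (23,G2,11.5), (24,G3,13)
Step 2: Sum ranks within each group.
R_1 = 29.5 (n_1 = 3)
R_2 = 25.5 (n_2 = 5)
R_3 = 36 (n_3 = 5)
Step 3: H = 12/(N(N+1)) * sum(R_i^2/n_i) - 3(N+1)
     = 12/(13*14) * (29.5^2/3 + 25.5^2/5 + 36^2/5) - 3*14
     = 0.065934 * 679.333 - 42
     = 2.791209.
Step 4: Ties present; correction factor C = 1 - 18/(13^3 - 13) = 0.991758. Corrected H = 2.791209 / 0.991758 = 2.814404.
Step 5: Under H0, H ~ chi^2(2); p-value = 0.244827.
Step 6: alpha = 0.05. fail to reject H0.

H = 2.8144, df = 2, p = 0.244827, fail to reject H0.


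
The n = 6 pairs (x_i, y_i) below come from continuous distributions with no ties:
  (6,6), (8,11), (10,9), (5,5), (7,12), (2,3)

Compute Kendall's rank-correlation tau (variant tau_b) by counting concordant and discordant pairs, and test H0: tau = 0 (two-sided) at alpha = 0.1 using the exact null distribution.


Step 1: Enumerate the 15 unordered pairs (i,j) with i<j and classify each by sign(x_j-x_i) * sign(y_j-y_i).
  (1,2):dx=+2,dy=+5->C; (1,3):dx=+4,dy=+3->C; (1,4):dx=-1,dy=-1->C; (1,5):dx=+1,dy=+6->C
  (1,6):dx=-4,dy=-3->C; (2,3):dx=+2,dy=-2->D; (2,4):dx=-3,dy=-6->C; (2,5):dx=-1,dy=+1->D
  (2,6):dx=-6,dy=-8->C; (3,4):dx=-5,dy=-4->C; (3,5):dx=-3,dy=+3->D; (3,6):dx=-8,dy=-6->C
  (4,5):dx=+2,dy=+7->C; (4,6):dx=-3,dy=-2->C; (5,6):dx=-5,dy=-9->C
Step 2: C = 12, D = 3, total pairs = 15.
Step 3: tau = (C - D)/(n(n-1)/2) = (12 - 3)/15 = 0.600000.
Step 4: Exact two-sided p-value (enumerate n! = 720 permutations of y under H0): p = 0.136111.
Step 5: alpha = 0.1. fail to reject H0.

tau_b = 0.6000 (C=12, D=3), p = 0.136111, fail to reject H0.


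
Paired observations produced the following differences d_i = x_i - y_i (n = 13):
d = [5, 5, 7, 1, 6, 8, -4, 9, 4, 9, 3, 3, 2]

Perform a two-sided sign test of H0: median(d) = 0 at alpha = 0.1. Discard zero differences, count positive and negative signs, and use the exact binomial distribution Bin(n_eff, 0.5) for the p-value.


Step 1: Discard zero differences. Original n = 13; n_eff = number of nonzero differences = 13.
Nonzero differences (with sign): +5, +5, +7, +1, +6, +8, -4, +9, +4, +9, +3, +3, +2
Step 2: Count signs: positive = 12, negative = 1.
Step 3: Under H0: P(positive) = 0.5, so the number of positives S ~ Bin(13, 0.5).
Step 4: Two-sided exact p-value = sum of Bin(13,0.5) probabilities at or below the observed probability = 0.003418.
Step 5: alpha = 0.1. reject H0.

n_eff = 13, pos = 12, neg = 1, p = 0.003418, reject H0.


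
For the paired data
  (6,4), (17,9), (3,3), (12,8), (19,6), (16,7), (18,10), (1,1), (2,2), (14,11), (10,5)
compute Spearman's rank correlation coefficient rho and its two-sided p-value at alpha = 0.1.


Step 1: Rank x and y separately (midranks; no ties here).
rank(x): 6->4, 17->9, 3->3, 12->6, 19->11, 16->8, 18->10, 1->1, 2->2, 14->7, 10->5
rank(y): 4->4, 9->9, 3->3, 8->8, 6->6, 7->7, 10->10, 1->1, 2->2, 11->11, 5->5
Step 2: d_i = R_x(i) - R_y(i); compute d_i^2.
  (4-4)^2=0, (9-9)^2=0, (3-3)^2=0, (6-8)^2=4, (11-6)^2=25, (8-7)^2=1, (10-10)^2=0, (1-1)^2=0, (2-2)^2=0, (7-11)^2=16, (5-5)^2=0
sum(d^2) = 46.
Step 3: rho = 1 - 6*46 / (11*(11^2 - 1)) = 1 - 276/1320 = 0.790909.
Step 4: Under H0, t = rho * sqrt((n-2)/(1-rho^2)) = 3.8774 ~ t(9).
Step 5: Two-sided p-value from the t-distribution with 9 df = 0.003746.
Step 6: alpha = 0.1. reject H0.

rho = 0.7909, p = 0.003746, reject H0 at alpha = 0.1.


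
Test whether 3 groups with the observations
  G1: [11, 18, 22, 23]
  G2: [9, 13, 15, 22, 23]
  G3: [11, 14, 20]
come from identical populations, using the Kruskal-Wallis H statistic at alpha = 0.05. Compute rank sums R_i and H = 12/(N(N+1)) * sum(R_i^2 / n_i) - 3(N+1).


Step 1: Combine all N = 12 observations and assign midranks.
sorted (value, group, rank): (9,G2,1), (11,G1,2.5), (11,G3,2.5), (13,G2,4), (14,G3,5), (15,G2,6), (18,G1,7), (20,G3,8), (22,G1,9.5), (22,G2,9.5), (23,G1,11.5), (23,G2,11.5)
Step 2: Sum ranks within each group.
R_1 = 30.5 (n_1 = 4)
R_2 = 32 (n_2 = 5)
R_3 = 15.5 (n_3 = 3)
Step 3: H = 12/(N(N+1)) * sum(R_i^2/n_i) - 3(N+1)
     = 12/(12*13) * (30.5^2/4 + 32^2/5 + 15.5^2/3) - 3*13
     = 0.076923 * 517.446 - 39
     = 0.803526.
Step 4: Ties present; correction factor C = 1 - 18/(12^3 - 12) = 0.989510. Corrected H = 0.803526 / 0.989510 = 0.812044.
Step 5: Under H0, H ~ chi^2(2); p-value = 0.666296.
Step 6: alpha = 0.05. fail to reject H0.

H = 0.8120, df = 2, p = 0.666296, fail to reject H0.


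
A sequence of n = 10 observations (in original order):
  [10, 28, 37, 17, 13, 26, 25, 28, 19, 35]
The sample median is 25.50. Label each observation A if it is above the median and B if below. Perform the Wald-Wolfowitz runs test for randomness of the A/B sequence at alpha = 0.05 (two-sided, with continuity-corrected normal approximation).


Step 1: Compute median = 25.50; label A = above, B = below.
Labels in order: BAABBABABA  (n_A = 5, n_B = 5)
Step 2: Count runs R = 8.
Step 3: Under H0 (random ordering), E[R] = 2*n_A*n_B/(n_A+n_B) + 1 = 2*5*5/10 + 1 = 6.0000.
        Var[R] = 2*n_A*n_B*(2*n_A*n_B - n_A - n_B) / ((n_A+n_B)^2 * (n_A+n_B-1)) = 2000/900 = 2.2222.
        SD[R] = 1.4907.
Step 4: Continuity-corrected z = (R - 0.5 - E[R]) / SD[R] = (8 - 0.5 - 6.0000) / 1.4907 = 1.0062.
Step 5: Two-sided p-value via normal approximation = 2*(1 - Phi(|z|)) = 0.314305.
Step 6: alpha = 0.05. fail to reject H0.

R = 8, z = 1.0062, p = 0.314305, fail to reject H0.


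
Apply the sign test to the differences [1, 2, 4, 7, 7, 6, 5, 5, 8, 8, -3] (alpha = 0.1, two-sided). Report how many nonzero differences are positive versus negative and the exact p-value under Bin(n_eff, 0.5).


Step 1: Discard zero differences. Original n = 11; n_eff = number of nonzero differences = 11.
Nonzero differences (with sign): +1, +2, +4, +7, +7, +6, +5, +5, +8, +8, -3
Step 2: Count signs: positive = 10, negative = 1.
Step 3: Under H0: P(positive) = 0.5, so the number of positives S ~ Bin(11, 0.5).
Step 4: Two-sided exact p-value = sum of Bin(11,0.5) probabilities at or below the observed probability = 0.011719.
Step 5: alpha = 0.1. reject H0.

n_eff = 11, pos = 10, neg = 1, p = 0.011719, reject H0.


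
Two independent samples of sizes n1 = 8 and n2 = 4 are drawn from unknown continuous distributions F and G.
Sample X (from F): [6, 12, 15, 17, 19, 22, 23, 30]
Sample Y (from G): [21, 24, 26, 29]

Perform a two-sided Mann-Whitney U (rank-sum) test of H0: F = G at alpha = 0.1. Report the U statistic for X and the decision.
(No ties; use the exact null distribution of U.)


Step 1: Combine and sort all 12 observations; assign midranks.
sorted (value, group): (6,X), (12,X), (15,X), (17,X), (19,X), (21,Y), (22,X), (23,X), (24,Y), (26,Y), (29,Y), (30,X)
ranks: 6->1, 12->2, 15->3, 17->4, 19->5, 21->6, 22->7, 23->8, 24->9, 26->10, 29->11, 30->12
Step 2: Rank sum for X: R1 = 1 + 2 + 3 + 4 + 5 + 7 + 8 + 12 = 42.
Step 3: U_X = R1 - n1(n1+1)/2 = 42 - 8*9/2 = 42 - 36 = 6.
       U_Y = n1*n2 - U_X = 32 - 6 = 26.
Step 4: No ties, so the exact null distribution of U (based on enumerating the C(12,8) = 495 equally likely rank assignments) gives the two-sided p-value.
Step 5: p-value = 0.109091; compare to alpha = 0.1. fail to reject H0.

U_X = 6, p = 0.109091, fail to reject H0 at alpha = 0.1.


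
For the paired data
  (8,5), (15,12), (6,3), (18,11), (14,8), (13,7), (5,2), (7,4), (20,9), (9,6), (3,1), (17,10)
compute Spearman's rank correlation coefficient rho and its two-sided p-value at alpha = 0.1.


Step 1: Rank x and y separately (midranks; no ties here).
rank(x): 8->5, 15->9, 6->3, 18->11, 14->8, 13->7, 5->2, 7->4, 20->12, 9->6, 3->1, 17->10
rank(y): 5->5, 12->12, 3->3, 11->11, 8->8, 7->7, 2->2, 4->4, 9->9, 6->6, 1->1, 10->10
Step 2: d_i = R_x(i) - R_y(i); compute d_i^2.
  (5-5)^2=0, (9-12)^2=9, (3-3)^2=0, (11-11)^2=0, (8-8)^2=0, (7-7)^2=0, (2-2)^2=0, (4-4)^2=0, (12-9)^2=9, (6-6)^2=0, (1-1)^2=0, (10-10)^2=0
sum(d^2) = 18.
Step 3: rho = 1 - 6*18 / (12*(12^2 - 1)) = 1 - 108/1716 = 0.937063.
Step 4: Under H0, t = rho * sqrt((n-2)/(1-rho^2)) = 8.4868 ~ t(10).
Step 5: Two-sided p-value from the t-distribution with 10 df = 0.000007.
Step 6: alpha = 0.1. reject H0.

rho = 0.9371, p = 0.000007, reject H0 at alpha = 0.1.


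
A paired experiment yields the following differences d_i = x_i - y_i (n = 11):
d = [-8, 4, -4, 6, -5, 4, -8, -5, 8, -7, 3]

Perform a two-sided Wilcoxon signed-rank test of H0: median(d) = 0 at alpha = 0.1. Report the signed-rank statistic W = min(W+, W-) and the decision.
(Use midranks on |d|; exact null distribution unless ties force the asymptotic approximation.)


Step 1: Drop any zero differences (none here) and take |d_i|.
|d| = [8, 4, 4, 6, 5, 4, 8, 5, 8, 7, 3]
Step 2: Midrank |d_i| (ties get averaged ranks).
ranks: |8|->10, |4|->3, |4|->3, |6|->7, |5|->5.5, |4|->3, |8|->10, |5|->5.5, |8|->10, |7|->8, |3|->1
Step 3: Attach original signs; sum ranks with positive sign and with negative sign.
W+ = 3 + 7 + 3 + 10 + 1 = 24
W- = 10 + 3 + 5.5 + 10 + 5.5 + 8 = 42
(Check: W+ + W- = 66 should equal n(n+1)/2 = 66.)
Step 4: Test statistic W = min(W+, W-) = 24.
Step 5: Ties in |d|, so use the tie-corrected normal approximation.
        E[W] = n(n+1)/4 = 11*12/4 = 33.
        Tie groups: |d|=4 (t=3), |d|=5 (t=2), |d|=8 (t=3); sum(t^3 - t) = 54.
        Var[W] = n(n+1)(2n+1)/24 - sum(t^3-t)/48 = 3036/24 - 54/48 = 125.375.
        z = (W - E[W]) / sqrt(Var[W]) = (24 - 33) / 11.1971 = -0.8038.
        Two-sided p = 2*Phi(z) = 0.421524.
Step 6: alpha = 0.1. fail to reject H0.

W+ = 24, W- = 42, W = min = 24, p = 0.421524, fail to reject H0.


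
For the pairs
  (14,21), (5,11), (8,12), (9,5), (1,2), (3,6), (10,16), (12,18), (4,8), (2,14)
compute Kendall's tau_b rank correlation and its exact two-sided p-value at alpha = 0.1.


Step 1: Enumerate the 45 unordered pairs (i,j) with i<j and classify each by sign(x_j-x_i) * sign(y_j-y_i).
  (1,2):dx=-9,dy=-10->C; (1,3):dx=-6,dy=-9->C; (1,4):dx=-5,dy=-16->C; (1,5):dx=-13,dy=-19->C
  (1,6):dx=-11,dy=-15->C; (1,7):dx=-4,dy=-5->C; (1,8):dx=-2,dy=-3->C; (1,9):dx=-10,dy=-13->C
  (1,10):dx=-12,dy=-7->C; (2,3):dx=+3,dy=+1->C; (2,4):dx=+4,dy=-6->D; (2,5):dx=-4,dy=-9->C
  (2,6):dx=-2,dy=-5->C; (2,7):dx=+5,dy=+5->C; (2,8):dx=+7,dy=+7->C; (2,9):dx=-1,dy=-3->C
  (2,10):dx=-3,dy=+3->D; (3,4):dx=+1,dy=-7->D; (3,5):dx=-7,dy=-10->C; (3,6):dx=-5,dy=-6->C
  (3,7):dx=+2,dy=+4->C; (3,8):dx=+4,dy=+6->C; (3,9):dx=-4,dy=-4->C; (3,10):dx=-6,dy=+2->D
  (4,5):dx=-8,dy=-3->C; (4,6):dx=-6,dy=+1->D; (4,7):dx=+1,dy=+11->C; (4,8):dx=+3,dy=+13->C
  (4,9):dx=-5,dy=+3->D; (4,10):dx=-7,dy=+9->D; (5,6):dx=+2,dy=+4->C; (5,7):dx=+9,dy=+14->C
  (5,8):dx=+11,dy=+16->C; (5,9):dx=+3,dy=+6->C; (5,10):dx=+1,dy=+12->C; (6,7):dx=+7,dy=+10->C
  (6,8):dx=+9,dy=+12->C; (6,9):dx=+1,dy=+2->C; (6,10):dx=-1,dy=+8->D; (7,8):dx=+2,dy=+2->C
  (7,9):dx=-6,dy=-8->C; (7,10):dx=-8,dy=-2->C; (8,9):dx=-8,dy=-10->C; (8,10):dx=-10,dy=-4->C
  (9,10):dx=-2,dy=+6->D
Step 2: C = 36, D = 9, total pairs = 45.
Step 3: tau = (C - D)/(n(n-1)/2) = (36 - 9)/45 = 0.600000.
Step 4: Exact two-sided p-value (enumerate n! = 3628800 permutations of y under H0): p = 0.016666.
Step 5: alpha = 0.1. reject H0.

tau_b = 0.6000 (C=36, D=9), p = 0.016666, reject H0.


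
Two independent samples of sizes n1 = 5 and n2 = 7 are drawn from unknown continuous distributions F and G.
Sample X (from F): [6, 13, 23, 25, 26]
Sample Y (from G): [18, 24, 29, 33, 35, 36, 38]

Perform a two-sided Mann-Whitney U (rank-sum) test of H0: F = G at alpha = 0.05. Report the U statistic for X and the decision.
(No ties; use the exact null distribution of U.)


Step 1: Combine and sort all 12 observations; assign midranks.
sorted (value, group): (6,X), (13,X), (18,Y), (23,X), (24,Y), (25,X), (26,X), (29,Y), (33,Y), (35,Y), (36,Y), (38,Y)
ranks: 6->1, 13->2, 18->3, 23->4, 24->5, 25->6, 26->7, 29->8, 33->9, 35->10, 36->11, 38->12
Step 2: Rank sum for X: R1 = 1 + 2 + 4 + 6 + 7 = 20.
Step 3: U_X = R1 - n1(n1+1)/2 = 20 - 5*6/2 = 20 - 15 = 5.
       U_Y = n1*n2 - U_X = 35 - 5 = 30.
Step 4: No ties, so the exact null distribution of U (based on enumerating the C(12,5) = 792 equally likely rank assignments) gives the two-sided p-value.
Step 5: p-value = 0.047980; compare to alpha = 0.05. reject H0.

U_X = 5, p = 0.047980, reject H0 at alpha = 0.05.


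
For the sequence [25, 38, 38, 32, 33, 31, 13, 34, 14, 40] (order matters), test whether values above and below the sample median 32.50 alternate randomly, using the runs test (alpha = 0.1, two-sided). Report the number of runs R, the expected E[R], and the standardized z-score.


Step 1: Compute median = 32.50; label A = above, B = below.
Labels in order: BAABABBABA  (n_A = 5, n_B = 5)
Step 2: Count runs R = 8.
Step 3: Under H0 (random ordering), E[R] = 2*n_A*n_B/(n_A+n_B) + 1 = 2*5*5/10 + 1 = 6.0000.
        Var[R] = 2*n_A*n_B*(2*n_A*n_B - n_A - n_B) / ((n_A+n_B)^2 * (n_A+n_B-1)) = 2000/900 = 2.2222.
        SD[R] = 1.4907.
Step 4: Continuity-corrected z = (R - 0.5 - E[R]) / SD[R] = (8 - 0.5 - 6.0000) / 1.4907 = 1.0062.
Step 5: Two-sided p-value via normal approximation = 2*(1 - Phi(|z|)) = 0.314305.
Step 6: alpha = 0.1. fail to reject H0.

R = 8, z = 1.0062, p = 0.314305, fail to reject H0.


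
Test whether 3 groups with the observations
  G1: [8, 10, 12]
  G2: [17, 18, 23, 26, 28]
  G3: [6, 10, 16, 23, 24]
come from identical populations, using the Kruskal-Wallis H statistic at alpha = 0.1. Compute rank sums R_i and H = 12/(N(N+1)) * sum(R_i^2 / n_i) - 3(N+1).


Step 1: Combine all N = 13 observations and assign midranks.
sorted (value, group, rank): (6,G3,1), (8,G1,2), (10,G1,3.5), (10,G3,3.5), (12,G1,5), (16,G3,6), (17,G2,7), (18,G2,8), (23,G2,9.5), (23,G3,9.5), (24,G3,11), (26,G2,12), (28,G2,13)
Step 2: Sum ranks within each group.
R_1 = 10.5 (n_1 = 3)
R_2 = 49.5 (n_2 = 5)
R_3 = 31 (n_3 = 5)
Step 3: H = 12/(N(N+1)) * sum(R_i^2/n_i) - 3(N+1)
     = 12/(13*14) * (10.5^2/3 + 49.5^2/5 + 31^2/5) - 3*14
     = 0.065934 * 719 - 42
     = 5.406593.
Step 4: Ties present; correction factor C = 1 - 12/(13^3 - 13) = 0.994505. Corrected H = 5.406593 / 0.994505 = 5.436464.
Step 5: Under H0, H ~ chi^2(2); p-value = 0.065991.
Step 6: alpha = 0.1. reject H0.

H = 5.4365, df = 2, p = 0.065991, reject H0.


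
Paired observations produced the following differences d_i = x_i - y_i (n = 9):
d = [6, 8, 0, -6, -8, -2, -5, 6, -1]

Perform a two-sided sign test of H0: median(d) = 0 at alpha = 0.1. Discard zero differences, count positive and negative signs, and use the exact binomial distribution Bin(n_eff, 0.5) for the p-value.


Step 1: Discard zero differences. Original n = 9; n_eff = number of nonzero differences = 8.
Nonzero differences (with sign): +6, +8, -6, -8, -2, -5, +6, -1
Step 2: Count signs: positive = 3, negative = 5.
Step 3: Under H0: P(positive) = 0.5, so the number of positives S ~ Bin(8, 0.5).
Step 4: Two-sided exact p-value = sum of Bin(8,0.5) probabilities at or below the observed probability = 0.726562.
Step 5: alpha = 0.1. fail to reject H0.

n_eff = 8, pos = 3, neg = 5, p = 0.726562, fail to reject H0.


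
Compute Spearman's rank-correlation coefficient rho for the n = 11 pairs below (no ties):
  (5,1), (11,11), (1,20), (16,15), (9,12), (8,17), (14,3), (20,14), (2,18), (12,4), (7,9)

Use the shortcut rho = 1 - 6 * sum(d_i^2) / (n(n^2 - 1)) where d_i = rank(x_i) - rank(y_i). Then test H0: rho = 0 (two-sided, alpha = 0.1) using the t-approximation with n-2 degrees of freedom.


Step 1: Rank x and y separately (midranks; no ties here).
rank(x): 5->3, 11->7, 1->1, 16->10, 9->6, 8->5, 14->9, 20->11, 2->2, 12->8, 7->4
rank(y): 1->1, 11->5, 20->11, 15->8, 12->6, 17->9, 3->2, 14->7, 18->10, 4->3, 9->4
Step 2: d_i = R_x(i) - R_y(i); compute d_i^2.
  (3-1)^2=4, (7-5)^2=4, (1-11)^2=100, (10-8)^2=4, (6-6)^2=0, (5-9)^2=16, (9-2)^2=49, (11-7)^2=16, (2-10)^2=64, (8-3)^2=25, (4-4)^2=0
sum(d^2) = 282.
Step 3: rho = 1 - 6*282 / (11*(11^2 - 1)) = 1 - 1692/1320 = -0.281818.
Step 4: Under H0, t = rho * sqrt((n-2)/(1-rho^2)) = -0.8812 ~ t(9).
Step 5: Two-sided p-value from the t-distribution with 9 df = 0.401145.
Step 6: alpha = 0.1. fail to reject H0.

rho = -0.2818, p = 0.401145, fail to reject H0 at alpha = 0.1.


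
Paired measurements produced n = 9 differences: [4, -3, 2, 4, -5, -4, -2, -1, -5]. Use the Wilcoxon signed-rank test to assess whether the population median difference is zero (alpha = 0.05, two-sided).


Step 1: Drop any zero differences (none here) and take |d_i|.
|d| = [4, 3, 2, 4, 5, 4, 2, 1, 5]
Step 2: Midrank |d_i| (ties get averaged ranks).
ranks: |4|->6, |3|->4, |2|->2.5, |4|->6, |5|->8.5, |4|->6, |2|->2.5, |1|->1, |5|->8.5
Step 3: Attach original signs; sum ranks with positive sign and with negative sign.
W+ = 6 + 2.5 + 6 = 14.5
W- = 4 + 8.5 + 6 + 2.5 + 1 + 8.5 = 30.5
(Check: W+ + W- = 45 should equal n(n+1)/2 = 45.)
Step 4: Test statistic W = min(W+, W-) = 14.5.
Step 5: Ties in |d|, so use the tie-corrected normal approximation.
        E[W] = n(n+1)/4 = 9*10/4 = 22.5.
        Tie groups: |d|=2 (t=2), |d|=4 (t=3), |d|=5 (t=2); sum(t^3 - t) = 36.
        Var[W] = n(n+1)(2n+1)/24 - sum(t^3-t)/48 = 1710/24 - 36/48 = 70.5.
        z = (W - E[W]) / sqrt(Var[W]) = (14.5 - 22.5) / 8.3964 = -0.9528.
        Two-sided p = 2*Phi(z) = 0.340698.
Step 6: alpha = 0.05. fail to reject H0.

W+ = 14.5, W- = 30.5, W = min = 14.5, p = 0.340698, fail to reject H0.


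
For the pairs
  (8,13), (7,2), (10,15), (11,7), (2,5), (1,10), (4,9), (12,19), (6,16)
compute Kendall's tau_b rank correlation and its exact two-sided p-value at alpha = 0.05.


Step 1: Enumerate the 36 unordered pairs (i,j) with i<j and classify each by sign(x_j-x_i) * sign(y_j-y_i).
  (1,2):dx=-1,dy=-11->C; (1,3):dx=+2,dy=+2->C; (1,4):dx=+3,dy=-6->D; (1,5):dx=-6,dy=-8->C
  (1,6):dx=-7,dy=-3->C; (1,7):dx=-4,dy=-4->C; (1,8):dx=+4,dy=+6->C; (1,9):dx=-2,dy=+3->D
  (2,3):dx=+3,dy=+13->C; (2,4):dx=+4,dy=+5->C; (2,5):dx=-5,dy=+3->D; (2,6):dx=-6,dy=+8->D
  (2,7):dx=-3,dy=+7->D; (2,8):dx=+5,dy=+17->C; (2,9):dx=-1,dy=+14->D; (3,4):dx=+1,dy=-8->D
  (3,5):dx=-8,dy=-10->C; (3,6):dx=-9,dy=-5->C; (3,7):dx=-6,dy=-6->C; (3,8):dx=+2,dy=+4->C
  (3,9):dx=-4,dy=+1->D; (4,5):dx=-9,dy=-2->C; (4,6):dx=-10,dy=+3->D; (4,7):dx=-7,dy=+2->D
  (4,8):dx=+1,dy=+12->C; (4,9):dx=-5,dy=+9->D; (5,6):dx=-1,dy=+5->D; (5,7):dx=+2,dy=+4->C
  (5,8):dx=+10,dy=+14->C; (5,9):dx=+4,dy=+11->C; (6,7):dx=+3,dy=-1->D; (6,8):dx=+11,dy=+9->C
  (6,9):dx=+5,dy=+6->C; (7,8):dx=+8,dy=+10->C; (7,9):dx=+2,dy=+7->C; (8,9):dx=-6,dy=-3->C
Step 2: C = 23, D = 13, total pairs = 36.
Step 3: tau = (C - D)/(n(n-1)/2) = (23 - 13)/36 = 0.277778.
Step 4: Exact two-sided p-value (enumerate n! = 362880 permutations of y under H0): p = 0.358488.
Step 5: alpha = 0.05. fail to reject H0.

tau_b = 0.2778 (C=23, D=13), p = 0.358488, fail to reject H0.


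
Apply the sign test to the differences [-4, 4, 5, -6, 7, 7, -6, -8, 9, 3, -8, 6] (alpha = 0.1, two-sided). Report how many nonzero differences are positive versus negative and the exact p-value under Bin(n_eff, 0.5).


Step 1: Discard zero differences. Original n = 12; n_eff = number of nonzero differences = 12.
Nonzero differences (with sign): -4, +4, +5, -6, +7, +7, -6, -8, +9, +3, -8, +6
Step 2: Count signs: positive = 7, negative = 5.
Step 3: Under H0: P(positive) = 0.5, so the number of positives S ~ Bin(12, 0.5).
Step 4: Two-sided exact p-value = sum of Bin(12,0.5) probabilities at or below the observed probability = 0.774414.
Step 5: alpha = 0.1. fail to reject H0.

n_eff = 12, pos = 7, neg = 5, p = 0.774414, fail to reject H0.


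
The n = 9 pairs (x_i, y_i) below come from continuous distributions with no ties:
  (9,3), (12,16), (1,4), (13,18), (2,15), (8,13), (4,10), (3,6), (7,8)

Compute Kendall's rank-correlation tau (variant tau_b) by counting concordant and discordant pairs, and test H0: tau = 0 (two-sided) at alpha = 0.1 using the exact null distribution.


Step 1: Enumerate the 36 unordered pairs (i,j) with i<j and classify each by sign(x_j-x_i) * sign(y_j-y_i).
  (1,2):dx=+3,dy=+13->C; (1,3):dx=-8,dy=+1->D; (1,4):dx=+4,dy=+15->C; (1,5):dx=-7,dy=+12->D
  (1,6):dx=-1,dy=+10->D; (1,7):dx=-5,dy=+7->D; (1,8):dx=-6,dy=+3->D; (1,9):dx=-2,dy=+5->D
  (2,3):dx=-11,dy=-12->C; (2,4):dx=+1,dy=+2->C; (2,5):dx=-10,dy=-1->C; (2,6):dx=-4,dy=-3->C
  (2,7):dx=-8,dy=-6->C; (2,8):dx=-9,dy=-10->C; (2,9):dx=-5,dy=-8->C; (3,4):dx=+12,dy=+14->C
  (3,5):dx=+1,dy=+11->C; (3,6):dx=+7,dy=+9->C; (3,7):dx=+3,dy=+6->C; (3,8):dx=+2,dy=+2->C
  (3,9):dx=+6,dy=+4->C; (4,5):dx=-11,dy=-3->C; (4,6):dx=-5,dy=-5->C; (4,7):dx=-9,dy=-8->C
  (4,8):dx=-10,dy=-12->C; (4,9):dx=-6,dy=-10->C; (5,6):dx=+6,dy=-2->D; (5,7):dx=+2,dy=-5->D
  (5,8):dx=+1,dy=-9->D; (5,9):dx=+5,dy=-7->D; (6,7):dx=-4,dy=-3->C; (6,8):dx=-5,dy=-7->C
  (6,9):dx=-1,dy=-5->C; (7,8):dx=-1,dy=-4->C; (7,9):dx=+3,dy=-2->D; (8,9):dx=+4,dy=+2->C
Step 2: C = 25, D = 11, total pairs = 36.
Step 3: tau = (C - D)/(n(n-1)/2) = (25 - 11)/36 = 0.388889.
Step 4: Exact two-sided p-value (enumerate n! = 362880 permutations of y under H0): p = 0.180181.
Step 5: alpha = 0.1. fail to reject H0.

tau_b = 0.3889 (C=25, D=11), p = 0.180181, fail to reject H0.


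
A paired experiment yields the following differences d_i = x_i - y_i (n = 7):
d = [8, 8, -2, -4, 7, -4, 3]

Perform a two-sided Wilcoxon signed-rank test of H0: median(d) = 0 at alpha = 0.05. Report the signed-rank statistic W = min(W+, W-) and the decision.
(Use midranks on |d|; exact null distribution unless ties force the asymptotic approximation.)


Step 1: Drop any zero differences (none here) and take |d_i|.
|d| = [8, 8, 2, 4, 7, 4, 3]
Step 2: Midrank |d_i| (ties get averaged ranks).
ranks: |8|->6.5, |8|->6.5, |2|->1, |4|->3.5, |7|->5, |4|->3.5, |3|->2
Step 3: Attach original signs; sum ranks with positive sign and with negative sign.
W+ = 6.5 + 6.5 + 5 + 2 = 20
W- = 1 + 3.5 + 3.5 = 8
(Check: W+ + W- = 28 should equal n(n+1)/2 = 28.)
Step 4: Test statistic W = min(W+, W-) = 8.
Step 5: Ties in |d|, so use the tie-corrected normal approximation.
        E[W] = n(n+1)/4 = 7*8/4 = 14.
        Tie groups: |d|=4 (t=2), |d|=8 (t=2); sum(t^3 - t) = 12.
        Var[W] = n(n+1)(2n+1)/24 - sum(t^3-t)/48 = 840/24 - 12/48 = 34.75.
        z = (W - E[W]) / sqrt(Var[W]) = (8 - 14) / 5.8949 = -1.0178.
        Two-sided p = 2*Phi(z) = 0.308760.
Step 6: alpha = 0.05. fail to reject H0.

W+ = 20, W- = 8, W = min = 8, p = 0.308760, fail to reject H0.


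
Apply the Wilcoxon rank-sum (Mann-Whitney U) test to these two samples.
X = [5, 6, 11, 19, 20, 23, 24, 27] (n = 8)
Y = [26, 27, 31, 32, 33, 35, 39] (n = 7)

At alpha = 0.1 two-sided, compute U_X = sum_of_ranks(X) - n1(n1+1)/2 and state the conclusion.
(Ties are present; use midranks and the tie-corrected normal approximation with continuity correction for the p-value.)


Step 1: Combine and sort all 15 observations; assign midranks.
sorted (value, group): (5,X), (6,X), (11,X), (19,X), (20,X), (23,X), (24,X), (26,Y), (27,X), (27,Y), (31,Y), (32,Y), (33,Y), (35,Y), (39,Y)
ranks: 5->1, 6->2, 11->3, 19->4, 20->5, 23->6, 24->7, 26->8, 27->9.5, 27->9.5, 31->11, 32->12, 33->13, 35->14, 39->15
Step 2: Rank sum for X: R1 = 1 + 2 + 3 + 4 + 5 + 6 + 7 + 9.5 = 37.5.
Step 3: U_X = R1 - n1(n1+1)/2 = 37.5 - 8*9/2 = 37.5 - 36 = 1.5.
       U_Y = n1*n2 - U_X = 56 - 1.5 = 54.5.
Step 4: Ties are present, so use the tie-corrected normal approximation (with continuity correction) for the p-value.
Step 5: p-value = 0.002599; compare to alpha = 0.1. reject H0.

U_X = 1.5, p = 0.002599, reject H0 at alpha = 0.1.


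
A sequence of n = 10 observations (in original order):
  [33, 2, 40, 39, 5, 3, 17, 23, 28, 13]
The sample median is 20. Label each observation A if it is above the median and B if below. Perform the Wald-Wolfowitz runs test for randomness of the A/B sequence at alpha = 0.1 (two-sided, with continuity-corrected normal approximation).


Step 1: Compute median = 20; label A = above, B = below.
Labels in order: ABAABBBAAB  (n_A = 5, n_B = 5)
Step 2: Count runs R = 6.
Step 3: Under H0 (random ordering), E[R] = 2*n_A*n_B/(n_A+n_B) + 1 = 2*5*5/10 + 1 = 6.0000.
        Var[R] = 2*n_A*n_B*(2*n_A*n_B - n_A - n_B) / ((n_A+n_B)^2 * (n_A+n_B-1)) = 2000/900 = 2.2222.
        SD[R] = 1.4907.
Step 4: R = E[R], so z = 0 with no continuity correction.
Step 5: Two-sided p-value via normal approximation = 2*(1 - Phi(|z|)) = 1.000000.
Step 6: alpha = 0.1. fail to reject H0.

R = 6, z = 0.0000, p = 1.000000, fail to reject H0.


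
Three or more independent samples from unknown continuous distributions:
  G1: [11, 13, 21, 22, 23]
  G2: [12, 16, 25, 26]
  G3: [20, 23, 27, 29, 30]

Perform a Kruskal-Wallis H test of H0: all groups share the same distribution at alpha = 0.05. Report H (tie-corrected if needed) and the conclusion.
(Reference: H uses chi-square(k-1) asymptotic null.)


Step 1: Combine all N = 14 observations and assign midranks.
sorted (value, group, rank): (11,G1,1), (12,G2,2), (13,G1,3), (16,G2,4), (20,G3,5), (21,G1,6), (22,G1,7), (23,G1,8.5), (23,G3,8.5), (25,G2,10), (26,G2,11), (27,G3,12), (29,G3,13), (30,G3,14)
Step 2: Sum ranks within each group.
R_1 = 25.5 (n_1 = 5)
R_2 = 27 (n_2 = 4)
R_3 = 52.5 (n_3 = 5)
Step 3: H = 12/(N(N+1)) * sum(R_i^2/n_i) - 3(N+1)
     = 12/(14*15) * (25.5^2/5 + 27^2/4 + 52.5^2/5) - 3*15
     = 0.057143 * 863.55 - 45
     = 4.345714.
Step 4: Ties present; correction factor C = 1 - 6/(14^3 - 14) = 0.997802. Corrected H = 4.345714 / 0.997802 = 4.355286.
Step 5: Under H0, H ~ chi^2(2); p-value = 0.113308.
Step 6: alpha = 0.05. fail to reject H0.

H = 4.3553, df = 2, p = 0.113308, fail to reject H0.


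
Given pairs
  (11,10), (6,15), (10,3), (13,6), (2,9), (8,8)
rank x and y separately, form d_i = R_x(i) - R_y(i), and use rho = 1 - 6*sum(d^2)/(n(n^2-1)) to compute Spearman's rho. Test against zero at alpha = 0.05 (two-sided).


Step 1: Rank x and y separately (midranks; no ties here).
rank(x): 11->5, 6->2, 10->4, 13->6, 2->1, 8->3
rank(y): 10->5, 15->6, 3->1, 6->2, 9->4, 8->3
Step 2: d_i = R_x(i) - R_y(i); compute d_i^2.
  (5-5)^2=0, (2-6)^2=16, (4-1)^2=9, (6-2)^2=16, (1-4)^2=9, (3-3)^2=0
sum(d^2) = 50.
Step 3: rho = 1 - 6*50 / (6*(6^2 - 1)) = 1 - 300/210 = -0.428571.
Step 4: Under H0, t = rho * sqrt((n-2)/(1-rho^2)) = -0.9487 ~ t(4).
Step 5: Two-sided p-value from the t-distribution with 4 df = 0.396501.
Step 6: alpha = 0.05. fail to reject H0.

rho = -0.4286, p = 0.396501, fail to reject H0 at alpha = 0.05.


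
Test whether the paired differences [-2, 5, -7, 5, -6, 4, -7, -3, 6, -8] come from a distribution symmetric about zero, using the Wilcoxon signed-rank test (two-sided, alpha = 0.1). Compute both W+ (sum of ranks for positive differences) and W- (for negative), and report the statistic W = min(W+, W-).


Step 1: Drop any zero differences (none here) and take |d_i|.
|d| = [2, 5, 7, 5, 6, 4, 7, 3, 6, 8]
Step 2: Midrank |d_i| (ties get averaged ranks).
ranks: |2|->1, |5|->4.5, |7|->8.5, |5|->4.5, |6|->6.5, |4|->3, |7|->8.5, |3|->2, |6|->6.5, |8|->10
Step 3: Attach original signs; sum ranks with positive sign and with negative sign.
W+ = 4.5 + 4.5 + 3 + 6.5 = 18.5
W- = 1 + 8.5 + 6.5 + 8.5 + 2 + 10 = 36.5
(Check: W+ + W- = 55 should equal n(n+1)/2 = 55.)
Step 4: Test statistic W = min(W+, W-) = 18.5.
Step 5: Ties in |d|, so use the tie-corrected normal approximation.
        E[W] = n(n+1)/4 = 10*11/4 = 27.5.
        Tie groups: |d|=5 (t=2), |d|=6 (t=2), |d|=7 (t=2); sum(t^3 - t) = 18.
        Var[W] = n(n+1)(2n+1)/24 - sum(t^3-t)/48 = 2310/24 - 18/48 = 95.875.
        z = (W - E[W]) / sqrt(Var[W]) = (18.5 - 27.5) / 9.7916 = -0.9192.
        Two-sided p = 2*Phi(z) = 0.358013.
Step 6: alpha = 0.1. fail to reject H0.

W+ = 18.5, W- = 36.5, W = min = 18.5, p = 0.358013, fail to reject H0.


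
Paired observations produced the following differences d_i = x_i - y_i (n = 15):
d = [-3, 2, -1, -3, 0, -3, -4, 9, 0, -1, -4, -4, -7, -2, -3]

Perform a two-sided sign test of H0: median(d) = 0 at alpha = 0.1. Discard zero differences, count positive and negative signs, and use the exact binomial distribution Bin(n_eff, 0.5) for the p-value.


Step 1: Discard zero differences. Original n = 15; n_eff = number of nonzero differences = 13.
Nonzero differences (with sign): -3, +2, -1, -3, -3, -4, +9, -1, -4, -4, -7, -2, -3
Step 2: Count signs: positive = 2, negative = 11.
Step 3: Under H0: P(positive) = 0.5, so the number of positives S ~ Bin(13, 0.5).
Step 4: Two-sided exact p-value = sum of Bin(13,0.5) probabilities at or below the observed probability = 0.022461.
Step 5: alpha = 0.1. reject H0.

n_eff = 13, pos = 2, neg = 11, p = 0.022461, reject H0.


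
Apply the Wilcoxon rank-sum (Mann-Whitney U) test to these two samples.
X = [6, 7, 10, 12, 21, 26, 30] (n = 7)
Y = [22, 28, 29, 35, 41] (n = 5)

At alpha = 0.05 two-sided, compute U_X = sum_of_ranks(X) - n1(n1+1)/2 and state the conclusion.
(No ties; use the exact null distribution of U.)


Step 1: Combine and sort all 12 observations; assign midranks.
sorted (value, group): (6,X), (7,X), (10,X), (12,X), (21,X), (22,Y), (26,X), (28,Y), (29,Y), (30,X), (35,Y), (41,Y)
ranks: 6->1, 7->2, 10->3, 12->4, 21->5, 22->6, 26->7, 28->8, 29->9, 30->10, 35->11, 41->12
Step 2: Rank sum for X: R1 = 1 + 2 + 3 + 4 + 5 + 7 + 10 = 32.
Step 3: U_X = R1 - n1(n1+1)/2 = 32 - 7*8/2 = 32 - 28 = 4.
       U_Y = n1*n2 - U_X = 35 - 4 = 31.
Step 4: No ties, so the exact null distribution of U (based on enumerating the C(12,7) = 792 equally likely rank assignments) gives the two-sided p-value.
Step 5: p-value = 0.030303; compare to alpha = 0.05. reject H0.

U_X = 4, p = 0.030303, reject H0 at alpha = 0.05.


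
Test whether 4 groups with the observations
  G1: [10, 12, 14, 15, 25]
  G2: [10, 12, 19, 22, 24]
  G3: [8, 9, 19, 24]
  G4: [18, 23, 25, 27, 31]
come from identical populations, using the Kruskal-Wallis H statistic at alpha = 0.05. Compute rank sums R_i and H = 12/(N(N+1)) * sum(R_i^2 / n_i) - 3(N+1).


Step 1: Combine all N = 19 observations and assign midranks.
sorted (value, group, rank): (8,G3,1), (9,G3,2), (10,G1,3.5), (10,G2,3.5), (12,G1,5.5), (12,G2,5.5), (14,G1,7), (15,G1,8), (18,G4,9), (19,G2,10.5), (19,G3,10.5), (22,G2,12), (23,G4,13), (24,G2,14.5), (24,G3,14.5), (25,G1,16.5), (25,G4,16.5), (27,G4,18), (31,G4,19)
Step 2: Sum ranks within each group.
R_1 = 40.5 (n_1 = 5)
R_2 = 46 (n_2 = 5)
R_3 = 28 (n_3 = 4)
R_4 = 75.5 (n_4 = 5)
Step 3: H = 12/(N(N+1)) * sum(R_i^2/n_i) - 3(N+1)
     = 12/(19*20) * (40.5^2/5 + 46^2/5 + 28^2/4 + 75.5^2/5) - 3*20
     = 0.031579 * 2087.3 - 60
     = 5.914737.
Step 4: Ties present; correction factor C = 1 - 30/(19^3 - 19) = 0.995614. Corrected H = 5.914737 / 0.995614 = 5.940793.
Step 5: Under H0, H ~ chi^2(3); p-value = 0.114527.
Step 6: alpha = 0.05. fail to reject H0.

H = 5.9408, df = 3, p = 0.114527, fail to reject H0.


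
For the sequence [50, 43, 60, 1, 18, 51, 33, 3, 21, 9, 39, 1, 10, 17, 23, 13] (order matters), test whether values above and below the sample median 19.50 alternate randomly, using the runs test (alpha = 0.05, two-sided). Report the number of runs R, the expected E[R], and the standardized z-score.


Step 1: Compute median = 19.50; label A = above, B = below.
Labels in order: AAABBAABABABBBAB  (n_A = 8, n_B = 8)
Step 2: Count runs R = 10.
Step 3: Under H0 (random ordering), E[R] = 2*n_A*n_B/(n_A+n_B) + 1 = 2*8*8/16 + 1 = 9.0000.
        Var[R] = 2*n_A*n_B*(2*n_A*n_B - n_A - n_B) / ((n_A+n_B)^2 * (n_A+n_B-1)) = 14336/3840 = 3.7333.
        SD[R] = 1.9322.
Step 4: Continuity-corrected z = (R - 0.5 - E[R]) / SD[R] = (10 - 0.5 - 9.0000) / 1.9322 = 0.2588.
Step 5: Two-sided p-value via normal approximation = 2*(1 - Phi(|z|)) = 0.795809.
Step 6: alpha = 0.05. fail to reject H0.

R = 10, z = 0.2588, p = 0.795809, fail to reject H0.


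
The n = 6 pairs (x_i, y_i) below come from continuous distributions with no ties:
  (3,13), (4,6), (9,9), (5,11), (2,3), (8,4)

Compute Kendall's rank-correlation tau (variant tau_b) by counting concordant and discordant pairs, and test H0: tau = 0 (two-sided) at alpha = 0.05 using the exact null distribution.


Step 1: Enumerate the 15 unordered pairs (i,j) with i<j and classify each by sign(x_j-x_i) * sign(y_j-y_i).
  (1,2):dx=+1,dy=-7->D; (1,3):dx=+6,dy=-4->D; (1,4):dx=+2,dy=-2->D; (1,5):dx=-1,dy=-10->C
  (1,6):dx=+5,dy=-9->D; (2,3):dx=+5,dy=+3->C; (2,4):dx=+1,dy=+5->C; (2,5):dx=-2,dy=-3->C
  (2,6):dx=+4,dy=-2->D; (3,4):dx=-4,dy=+2->D; (3,5):dx=-7,dy=-6->C; (3,6):dx=-1,dy=-5->C
  (4,5):dx=-3,dy=-8->C; (4,6):dx=+3,dy=-7->D; (5,6):dx=+6,dy=+1->C
Step 2: C = 8, D = 7, total pairs = 15.
Step 3: tau = (C - D)/(n(n-1)/2) = (8 - 7)/15 = 0.066667.
Step 4: Exact two-sided p-value (enumerate n! = 720 permutations of y under H0): p = 1.000000.
Step 5: alpha = 0.05. fail to reject H0.

tau_b = 0.0667 (C=8, D=7), p = 1.000000, fail to reject H0.
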